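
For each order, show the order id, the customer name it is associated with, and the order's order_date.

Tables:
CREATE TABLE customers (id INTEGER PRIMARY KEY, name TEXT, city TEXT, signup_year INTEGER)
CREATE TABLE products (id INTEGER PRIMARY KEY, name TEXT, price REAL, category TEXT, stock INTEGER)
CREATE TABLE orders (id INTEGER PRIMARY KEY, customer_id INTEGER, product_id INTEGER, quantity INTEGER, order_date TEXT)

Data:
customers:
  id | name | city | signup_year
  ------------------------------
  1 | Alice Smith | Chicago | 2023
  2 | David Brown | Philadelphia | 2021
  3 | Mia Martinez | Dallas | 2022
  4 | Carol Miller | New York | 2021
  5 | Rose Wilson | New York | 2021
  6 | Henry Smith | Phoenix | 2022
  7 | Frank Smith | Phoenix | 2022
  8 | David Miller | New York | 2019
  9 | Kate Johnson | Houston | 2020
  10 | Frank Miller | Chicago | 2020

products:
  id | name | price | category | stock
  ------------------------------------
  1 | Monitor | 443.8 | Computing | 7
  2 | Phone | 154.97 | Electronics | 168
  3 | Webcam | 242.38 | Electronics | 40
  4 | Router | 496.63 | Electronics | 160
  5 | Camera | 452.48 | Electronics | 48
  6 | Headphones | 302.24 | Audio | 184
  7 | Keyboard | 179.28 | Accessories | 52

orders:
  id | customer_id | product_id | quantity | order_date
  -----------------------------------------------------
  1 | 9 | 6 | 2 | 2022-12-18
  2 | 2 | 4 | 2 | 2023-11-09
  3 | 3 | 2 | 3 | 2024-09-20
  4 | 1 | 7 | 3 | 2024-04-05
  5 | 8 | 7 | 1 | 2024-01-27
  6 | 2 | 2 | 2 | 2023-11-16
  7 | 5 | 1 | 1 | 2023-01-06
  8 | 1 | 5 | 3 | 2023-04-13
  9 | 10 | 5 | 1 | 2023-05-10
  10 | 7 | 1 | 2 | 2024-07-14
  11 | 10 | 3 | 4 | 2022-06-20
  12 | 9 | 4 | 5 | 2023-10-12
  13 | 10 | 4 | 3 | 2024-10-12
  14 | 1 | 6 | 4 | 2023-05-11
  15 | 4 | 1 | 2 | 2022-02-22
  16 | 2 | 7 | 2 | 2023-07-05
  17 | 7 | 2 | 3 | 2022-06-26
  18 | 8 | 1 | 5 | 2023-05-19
SELECT c.id, p.name AS customer, c.order_date FROM orders c JOIN customers p ON c.customer_id = p.id

Execution result:
id | customer | order_date
1 | Kate Johnson | 2022-12-18
2 | David Brown | 2023-11-09
3 | Mia Martinez | 2024-09-20
4 | Alice Smith | 2024-04-05
5 | David Miller | 2024-01-27
6 | David Brown | 2023-11-16
7 | Rose Wilson | 2023-01-06
8 | Alice Smith | 2023-04-13
9 | Frank Miller | 2023-05-10
10 | Frank Smith | 2024-07-14
11 | Frank Miller | 2022-06-20
12 | Kate Johnson | 2023-10-12
13 | Frank Miller | 2024-10-12
14 | Alice Smith | 2023-05-11
15 | Carol Miller | 2022-02-22
16 | David Brown | 2023-07-05
17 | Frank Smith | 2022-06-26
18 | David Miller | 2023-05-19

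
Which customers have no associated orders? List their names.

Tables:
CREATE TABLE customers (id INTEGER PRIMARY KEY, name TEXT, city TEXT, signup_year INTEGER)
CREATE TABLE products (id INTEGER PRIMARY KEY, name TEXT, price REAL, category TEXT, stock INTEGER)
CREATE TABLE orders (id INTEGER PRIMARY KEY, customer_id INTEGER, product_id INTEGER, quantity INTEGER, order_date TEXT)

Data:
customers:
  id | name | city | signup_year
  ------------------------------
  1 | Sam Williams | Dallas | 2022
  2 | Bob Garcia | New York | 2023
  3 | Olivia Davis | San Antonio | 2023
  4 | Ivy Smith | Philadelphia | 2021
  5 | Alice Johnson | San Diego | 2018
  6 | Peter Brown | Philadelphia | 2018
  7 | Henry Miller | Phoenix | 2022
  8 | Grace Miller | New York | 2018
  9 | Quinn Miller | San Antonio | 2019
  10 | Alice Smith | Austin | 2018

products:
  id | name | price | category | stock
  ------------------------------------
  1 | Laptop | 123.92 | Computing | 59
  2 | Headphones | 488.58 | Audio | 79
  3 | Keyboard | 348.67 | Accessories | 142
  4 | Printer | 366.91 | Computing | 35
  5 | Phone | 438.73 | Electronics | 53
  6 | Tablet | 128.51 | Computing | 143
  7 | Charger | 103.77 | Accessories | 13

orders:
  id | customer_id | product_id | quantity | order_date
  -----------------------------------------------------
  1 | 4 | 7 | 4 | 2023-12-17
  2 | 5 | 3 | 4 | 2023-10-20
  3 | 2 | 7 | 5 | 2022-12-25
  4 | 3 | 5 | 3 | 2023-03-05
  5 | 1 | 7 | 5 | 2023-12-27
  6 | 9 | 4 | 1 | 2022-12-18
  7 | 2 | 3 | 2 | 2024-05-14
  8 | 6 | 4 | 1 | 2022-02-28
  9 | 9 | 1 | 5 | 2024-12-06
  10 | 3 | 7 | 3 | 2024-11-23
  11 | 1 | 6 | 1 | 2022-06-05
SELECT p.name FROM customers p LEFT JOIN orders c ON c.customer_id = p.id WHERE c.id IS NULL

Execution result:
name
Henry Miller
Grace Miller
Alice Smith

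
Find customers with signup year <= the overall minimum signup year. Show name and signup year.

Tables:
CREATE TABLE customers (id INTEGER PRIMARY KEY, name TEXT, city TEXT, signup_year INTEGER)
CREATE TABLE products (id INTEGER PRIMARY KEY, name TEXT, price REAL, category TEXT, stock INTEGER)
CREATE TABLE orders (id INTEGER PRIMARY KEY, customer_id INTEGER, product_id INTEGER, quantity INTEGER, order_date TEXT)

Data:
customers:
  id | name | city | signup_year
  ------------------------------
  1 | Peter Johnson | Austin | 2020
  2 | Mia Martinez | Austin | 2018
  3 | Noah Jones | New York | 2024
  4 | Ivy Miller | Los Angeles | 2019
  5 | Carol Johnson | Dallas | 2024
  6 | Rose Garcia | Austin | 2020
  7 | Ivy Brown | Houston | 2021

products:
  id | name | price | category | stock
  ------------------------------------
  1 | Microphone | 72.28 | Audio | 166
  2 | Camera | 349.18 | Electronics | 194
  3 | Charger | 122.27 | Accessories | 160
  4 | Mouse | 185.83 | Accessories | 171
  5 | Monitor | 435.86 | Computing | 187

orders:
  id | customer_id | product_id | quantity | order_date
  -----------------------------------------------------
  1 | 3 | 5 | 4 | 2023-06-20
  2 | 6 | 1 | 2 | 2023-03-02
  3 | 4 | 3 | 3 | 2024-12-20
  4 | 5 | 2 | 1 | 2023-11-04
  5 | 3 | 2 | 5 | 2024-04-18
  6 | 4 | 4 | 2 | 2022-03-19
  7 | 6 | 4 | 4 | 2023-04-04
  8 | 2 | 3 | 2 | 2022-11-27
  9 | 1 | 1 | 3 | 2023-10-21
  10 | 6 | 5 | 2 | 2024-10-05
SELECT name, signup_year FROM customers WHERE signup_year <= (SELECT MIN(signup_year) FROM customers)

Execution result:
name | signup_year
Mia Martinez | 2018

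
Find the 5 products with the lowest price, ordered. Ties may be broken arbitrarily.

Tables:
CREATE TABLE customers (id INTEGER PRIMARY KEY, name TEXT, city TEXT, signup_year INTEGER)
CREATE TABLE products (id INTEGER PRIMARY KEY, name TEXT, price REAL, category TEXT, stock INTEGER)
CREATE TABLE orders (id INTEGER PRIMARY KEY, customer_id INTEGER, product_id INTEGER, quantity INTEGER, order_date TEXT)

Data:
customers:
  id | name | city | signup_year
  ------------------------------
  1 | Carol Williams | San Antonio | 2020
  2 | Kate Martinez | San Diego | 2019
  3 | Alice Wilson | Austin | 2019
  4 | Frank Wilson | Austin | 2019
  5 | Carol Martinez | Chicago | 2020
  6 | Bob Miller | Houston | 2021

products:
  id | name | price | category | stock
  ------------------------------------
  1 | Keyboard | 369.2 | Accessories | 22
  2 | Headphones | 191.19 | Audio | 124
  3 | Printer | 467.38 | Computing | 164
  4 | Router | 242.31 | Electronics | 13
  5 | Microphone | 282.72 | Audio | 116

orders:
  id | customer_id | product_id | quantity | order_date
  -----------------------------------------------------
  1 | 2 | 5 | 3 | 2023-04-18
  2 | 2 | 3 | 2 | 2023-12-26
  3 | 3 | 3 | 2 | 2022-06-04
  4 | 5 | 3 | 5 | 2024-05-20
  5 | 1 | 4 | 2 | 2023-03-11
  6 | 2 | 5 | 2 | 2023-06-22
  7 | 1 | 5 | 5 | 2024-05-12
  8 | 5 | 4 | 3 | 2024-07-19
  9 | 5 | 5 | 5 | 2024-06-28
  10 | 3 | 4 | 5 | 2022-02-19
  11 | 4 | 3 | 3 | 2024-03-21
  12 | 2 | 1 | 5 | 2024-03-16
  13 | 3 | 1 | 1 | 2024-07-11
SELECT name, price FROM products ORDER BY price ASC LIMIT 5

Execution result:
name | price
Headphones | 191.19
Router | 242.31
Microphone | 282.72
Keyboard | 369.20
Printer | 467.38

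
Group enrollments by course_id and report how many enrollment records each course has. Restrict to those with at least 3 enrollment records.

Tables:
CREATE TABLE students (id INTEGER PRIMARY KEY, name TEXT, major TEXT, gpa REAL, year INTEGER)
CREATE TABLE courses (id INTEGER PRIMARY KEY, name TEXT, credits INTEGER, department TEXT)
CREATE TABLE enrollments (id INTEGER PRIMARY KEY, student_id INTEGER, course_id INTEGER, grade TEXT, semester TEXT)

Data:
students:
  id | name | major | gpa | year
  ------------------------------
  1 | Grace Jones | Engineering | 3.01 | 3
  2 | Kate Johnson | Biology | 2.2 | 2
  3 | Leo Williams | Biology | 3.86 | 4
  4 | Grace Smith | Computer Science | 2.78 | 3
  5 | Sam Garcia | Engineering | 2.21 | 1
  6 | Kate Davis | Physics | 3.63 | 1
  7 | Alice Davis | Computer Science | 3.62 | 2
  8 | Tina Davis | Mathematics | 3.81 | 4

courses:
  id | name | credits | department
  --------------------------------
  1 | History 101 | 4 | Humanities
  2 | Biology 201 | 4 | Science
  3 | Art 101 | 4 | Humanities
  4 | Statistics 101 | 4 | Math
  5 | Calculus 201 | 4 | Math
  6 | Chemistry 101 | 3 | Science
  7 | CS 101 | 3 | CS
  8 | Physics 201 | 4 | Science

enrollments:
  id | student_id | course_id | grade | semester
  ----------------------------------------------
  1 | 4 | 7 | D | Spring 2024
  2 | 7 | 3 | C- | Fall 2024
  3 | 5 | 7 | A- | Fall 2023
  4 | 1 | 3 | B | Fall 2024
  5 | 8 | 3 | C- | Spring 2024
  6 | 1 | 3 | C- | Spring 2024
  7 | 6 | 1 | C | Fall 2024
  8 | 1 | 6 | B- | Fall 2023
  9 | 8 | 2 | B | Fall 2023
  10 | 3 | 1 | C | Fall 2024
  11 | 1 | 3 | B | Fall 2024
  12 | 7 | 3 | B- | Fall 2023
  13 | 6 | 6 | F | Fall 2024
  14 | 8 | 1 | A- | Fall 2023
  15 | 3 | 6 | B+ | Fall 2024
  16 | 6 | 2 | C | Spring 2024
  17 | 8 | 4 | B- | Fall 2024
SELECT course_id, COUNT(*) AS enrollment_count FROM enrollments GROUP BY course_id HAVING COUNT(*) >= 3

Execution result:
course_id | enrollment_count
1 | 3
3 | 6
6 | 3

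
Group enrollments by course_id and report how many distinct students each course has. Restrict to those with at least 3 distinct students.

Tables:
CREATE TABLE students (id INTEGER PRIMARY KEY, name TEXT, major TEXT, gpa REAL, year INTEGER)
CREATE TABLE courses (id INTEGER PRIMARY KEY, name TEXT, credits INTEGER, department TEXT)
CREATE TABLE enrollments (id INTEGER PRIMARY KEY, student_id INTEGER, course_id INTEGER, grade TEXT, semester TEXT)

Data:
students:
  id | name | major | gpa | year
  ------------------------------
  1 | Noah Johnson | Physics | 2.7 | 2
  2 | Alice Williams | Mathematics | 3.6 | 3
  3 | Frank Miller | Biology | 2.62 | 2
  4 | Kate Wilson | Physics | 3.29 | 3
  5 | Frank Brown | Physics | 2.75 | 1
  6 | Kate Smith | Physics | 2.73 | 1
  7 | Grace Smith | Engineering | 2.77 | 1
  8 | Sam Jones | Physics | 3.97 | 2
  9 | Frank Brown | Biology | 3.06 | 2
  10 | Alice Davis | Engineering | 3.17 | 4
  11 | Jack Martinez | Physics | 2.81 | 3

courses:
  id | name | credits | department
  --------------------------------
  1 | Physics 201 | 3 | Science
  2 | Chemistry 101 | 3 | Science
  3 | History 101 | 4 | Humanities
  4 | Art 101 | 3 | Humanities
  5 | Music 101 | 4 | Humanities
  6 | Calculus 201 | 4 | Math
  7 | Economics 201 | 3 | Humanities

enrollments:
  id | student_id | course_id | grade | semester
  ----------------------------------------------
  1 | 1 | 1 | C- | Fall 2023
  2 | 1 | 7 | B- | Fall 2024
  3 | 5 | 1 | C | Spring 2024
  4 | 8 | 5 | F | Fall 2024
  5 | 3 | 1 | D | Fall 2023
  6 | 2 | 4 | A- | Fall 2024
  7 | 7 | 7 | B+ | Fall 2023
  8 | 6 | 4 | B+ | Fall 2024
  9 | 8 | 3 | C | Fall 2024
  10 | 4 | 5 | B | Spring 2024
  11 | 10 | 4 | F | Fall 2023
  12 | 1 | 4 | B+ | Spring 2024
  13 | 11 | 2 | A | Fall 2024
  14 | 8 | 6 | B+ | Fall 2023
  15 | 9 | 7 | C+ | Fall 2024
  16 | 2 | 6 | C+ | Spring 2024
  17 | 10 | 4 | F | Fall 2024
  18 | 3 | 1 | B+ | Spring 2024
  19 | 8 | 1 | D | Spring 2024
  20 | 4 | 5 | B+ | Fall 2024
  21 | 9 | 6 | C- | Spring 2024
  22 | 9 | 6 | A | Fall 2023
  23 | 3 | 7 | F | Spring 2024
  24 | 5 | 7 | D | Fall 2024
SELECT course_id, COUNT(DISTINCT student_id) AS distinct_student_count FROM enrollments GROUP BY course_id HAVING COUNT(DISTINCT student_id) >= 3

Execution result:
course_id | distinct_student_count
1 | 4
4 | 4
6 | 3
7 | 5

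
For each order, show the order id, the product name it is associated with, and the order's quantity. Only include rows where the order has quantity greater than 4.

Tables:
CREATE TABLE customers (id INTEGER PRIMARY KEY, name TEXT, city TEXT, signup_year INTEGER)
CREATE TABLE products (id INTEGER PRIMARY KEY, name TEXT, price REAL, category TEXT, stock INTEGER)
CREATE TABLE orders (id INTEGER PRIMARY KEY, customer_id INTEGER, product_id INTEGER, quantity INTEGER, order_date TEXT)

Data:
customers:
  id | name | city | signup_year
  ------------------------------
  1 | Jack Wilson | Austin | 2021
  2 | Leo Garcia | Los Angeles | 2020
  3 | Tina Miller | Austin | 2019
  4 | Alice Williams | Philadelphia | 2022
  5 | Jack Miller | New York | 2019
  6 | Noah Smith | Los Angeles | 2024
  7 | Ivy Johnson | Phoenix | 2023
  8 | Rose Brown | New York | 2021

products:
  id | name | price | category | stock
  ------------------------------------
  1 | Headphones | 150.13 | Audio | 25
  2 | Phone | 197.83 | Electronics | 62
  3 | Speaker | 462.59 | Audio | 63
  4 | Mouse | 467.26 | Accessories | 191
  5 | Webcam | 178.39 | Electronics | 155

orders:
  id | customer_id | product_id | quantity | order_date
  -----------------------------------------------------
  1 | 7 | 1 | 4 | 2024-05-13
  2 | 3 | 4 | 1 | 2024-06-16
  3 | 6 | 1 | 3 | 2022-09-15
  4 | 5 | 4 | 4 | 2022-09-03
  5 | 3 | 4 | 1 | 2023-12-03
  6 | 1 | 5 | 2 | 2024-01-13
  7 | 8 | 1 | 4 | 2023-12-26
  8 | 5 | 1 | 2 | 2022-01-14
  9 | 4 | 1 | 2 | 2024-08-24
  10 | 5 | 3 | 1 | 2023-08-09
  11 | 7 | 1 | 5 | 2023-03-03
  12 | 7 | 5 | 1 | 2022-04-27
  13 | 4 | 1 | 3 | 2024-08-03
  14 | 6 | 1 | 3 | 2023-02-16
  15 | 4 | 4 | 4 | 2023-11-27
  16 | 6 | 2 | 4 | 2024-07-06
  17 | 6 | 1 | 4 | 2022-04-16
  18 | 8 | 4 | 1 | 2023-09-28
SELECT c.id, p.name AS product, c.quantity FROM orders c JOIN products p ON c.product_id = p.id WHERE c.quantity > 4

Execution result:
id | product | quantity
11 | Headphones | 5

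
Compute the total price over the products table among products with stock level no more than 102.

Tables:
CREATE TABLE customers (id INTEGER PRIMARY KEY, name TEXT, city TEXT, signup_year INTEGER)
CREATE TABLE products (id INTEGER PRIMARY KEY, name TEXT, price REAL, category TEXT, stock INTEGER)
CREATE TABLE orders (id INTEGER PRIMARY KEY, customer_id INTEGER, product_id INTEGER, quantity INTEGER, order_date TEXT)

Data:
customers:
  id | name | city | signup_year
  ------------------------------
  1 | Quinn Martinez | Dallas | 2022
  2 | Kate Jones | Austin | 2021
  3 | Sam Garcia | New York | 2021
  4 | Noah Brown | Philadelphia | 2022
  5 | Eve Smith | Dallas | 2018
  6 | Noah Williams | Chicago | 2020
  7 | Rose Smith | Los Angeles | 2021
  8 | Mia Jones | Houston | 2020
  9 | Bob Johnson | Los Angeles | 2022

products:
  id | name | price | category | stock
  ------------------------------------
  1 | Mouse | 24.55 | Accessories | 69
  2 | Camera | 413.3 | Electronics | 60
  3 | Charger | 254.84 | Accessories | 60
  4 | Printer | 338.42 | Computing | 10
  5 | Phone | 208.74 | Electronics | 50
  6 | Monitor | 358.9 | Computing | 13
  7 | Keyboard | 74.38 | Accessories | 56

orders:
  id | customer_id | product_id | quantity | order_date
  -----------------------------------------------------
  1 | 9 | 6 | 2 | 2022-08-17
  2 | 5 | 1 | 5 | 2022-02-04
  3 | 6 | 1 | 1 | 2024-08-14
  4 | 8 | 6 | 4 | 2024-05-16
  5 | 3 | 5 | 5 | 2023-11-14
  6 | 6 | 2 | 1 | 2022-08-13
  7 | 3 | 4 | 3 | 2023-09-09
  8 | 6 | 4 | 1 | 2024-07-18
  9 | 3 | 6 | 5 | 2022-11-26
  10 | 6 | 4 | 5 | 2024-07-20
SELECT SUM(price) FROM products WHERE stock <= 102

Execution result:
1673.13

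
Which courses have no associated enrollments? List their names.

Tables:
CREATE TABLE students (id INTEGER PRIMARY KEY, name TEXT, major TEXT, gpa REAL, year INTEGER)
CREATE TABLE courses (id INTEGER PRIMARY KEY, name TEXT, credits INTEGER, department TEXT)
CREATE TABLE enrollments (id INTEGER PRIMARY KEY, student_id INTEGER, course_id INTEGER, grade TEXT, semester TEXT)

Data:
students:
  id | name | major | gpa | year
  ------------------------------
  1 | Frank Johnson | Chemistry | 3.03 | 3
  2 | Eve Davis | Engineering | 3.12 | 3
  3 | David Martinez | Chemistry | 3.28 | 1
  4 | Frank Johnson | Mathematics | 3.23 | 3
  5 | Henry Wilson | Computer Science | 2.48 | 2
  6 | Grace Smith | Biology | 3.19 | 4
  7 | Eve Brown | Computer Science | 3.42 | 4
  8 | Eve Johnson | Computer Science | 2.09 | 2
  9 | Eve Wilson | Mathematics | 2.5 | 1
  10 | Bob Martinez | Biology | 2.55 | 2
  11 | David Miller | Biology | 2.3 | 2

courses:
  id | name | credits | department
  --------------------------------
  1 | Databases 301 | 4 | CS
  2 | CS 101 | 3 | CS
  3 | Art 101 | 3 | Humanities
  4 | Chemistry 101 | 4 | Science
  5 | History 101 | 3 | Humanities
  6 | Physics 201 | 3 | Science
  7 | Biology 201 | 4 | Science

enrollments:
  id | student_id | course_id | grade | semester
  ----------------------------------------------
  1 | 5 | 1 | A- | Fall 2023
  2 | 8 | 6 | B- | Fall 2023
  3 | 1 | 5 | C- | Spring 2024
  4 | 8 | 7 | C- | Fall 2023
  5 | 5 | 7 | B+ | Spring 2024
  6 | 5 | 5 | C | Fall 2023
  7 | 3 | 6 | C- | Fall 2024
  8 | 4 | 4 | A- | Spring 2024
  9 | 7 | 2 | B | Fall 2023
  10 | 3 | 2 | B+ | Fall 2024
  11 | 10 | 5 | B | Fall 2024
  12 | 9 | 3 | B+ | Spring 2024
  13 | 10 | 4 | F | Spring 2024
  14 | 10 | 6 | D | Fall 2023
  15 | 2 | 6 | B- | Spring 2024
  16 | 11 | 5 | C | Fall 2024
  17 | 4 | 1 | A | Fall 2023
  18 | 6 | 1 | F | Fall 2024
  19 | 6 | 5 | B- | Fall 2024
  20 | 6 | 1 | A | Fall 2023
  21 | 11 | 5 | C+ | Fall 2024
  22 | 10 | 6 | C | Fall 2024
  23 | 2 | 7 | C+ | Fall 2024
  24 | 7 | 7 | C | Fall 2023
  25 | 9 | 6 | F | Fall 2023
SELECT p.name FROM courses p LEFT JOIN enrollments c ON c.course_id = p.id WHERE c.id IS NULL

Execution result:
(no rows)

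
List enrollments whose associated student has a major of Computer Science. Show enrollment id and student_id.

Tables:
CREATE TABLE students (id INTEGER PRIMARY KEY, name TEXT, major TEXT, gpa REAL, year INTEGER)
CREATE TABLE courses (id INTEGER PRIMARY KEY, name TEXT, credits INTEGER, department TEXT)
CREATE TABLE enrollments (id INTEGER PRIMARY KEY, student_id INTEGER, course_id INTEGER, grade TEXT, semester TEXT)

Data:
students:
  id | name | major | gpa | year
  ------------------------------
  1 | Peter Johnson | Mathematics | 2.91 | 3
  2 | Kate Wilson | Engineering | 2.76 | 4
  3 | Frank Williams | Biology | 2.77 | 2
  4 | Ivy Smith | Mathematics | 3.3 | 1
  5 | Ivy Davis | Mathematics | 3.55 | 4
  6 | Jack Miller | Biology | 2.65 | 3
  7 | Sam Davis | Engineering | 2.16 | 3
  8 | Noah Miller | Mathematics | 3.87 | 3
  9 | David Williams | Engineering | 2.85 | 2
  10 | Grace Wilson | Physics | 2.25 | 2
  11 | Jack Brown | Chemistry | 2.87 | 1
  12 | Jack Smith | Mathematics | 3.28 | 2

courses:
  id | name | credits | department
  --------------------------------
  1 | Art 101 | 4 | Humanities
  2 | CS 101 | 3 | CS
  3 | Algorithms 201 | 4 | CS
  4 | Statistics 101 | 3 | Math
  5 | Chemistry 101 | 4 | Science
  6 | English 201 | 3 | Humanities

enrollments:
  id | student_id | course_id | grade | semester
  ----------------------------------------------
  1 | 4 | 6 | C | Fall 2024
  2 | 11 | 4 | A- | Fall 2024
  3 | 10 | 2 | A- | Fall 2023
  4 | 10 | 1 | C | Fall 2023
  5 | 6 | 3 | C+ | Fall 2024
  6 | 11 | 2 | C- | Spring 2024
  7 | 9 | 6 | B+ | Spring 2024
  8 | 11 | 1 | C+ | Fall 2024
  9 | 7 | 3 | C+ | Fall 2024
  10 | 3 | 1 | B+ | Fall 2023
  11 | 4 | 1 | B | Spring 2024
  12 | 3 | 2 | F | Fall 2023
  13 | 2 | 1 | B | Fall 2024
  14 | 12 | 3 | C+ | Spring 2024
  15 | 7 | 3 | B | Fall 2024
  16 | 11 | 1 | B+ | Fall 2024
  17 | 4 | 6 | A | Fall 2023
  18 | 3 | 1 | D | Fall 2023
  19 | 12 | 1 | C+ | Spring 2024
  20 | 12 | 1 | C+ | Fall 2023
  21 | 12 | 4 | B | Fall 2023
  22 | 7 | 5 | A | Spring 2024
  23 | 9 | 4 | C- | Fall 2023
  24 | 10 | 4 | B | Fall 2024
SELECT id, student_id FROM enrollments WHERE student_id IN (SELECT id FROM students WHERE major = 'Computer Science')

Execution result:
(no rows)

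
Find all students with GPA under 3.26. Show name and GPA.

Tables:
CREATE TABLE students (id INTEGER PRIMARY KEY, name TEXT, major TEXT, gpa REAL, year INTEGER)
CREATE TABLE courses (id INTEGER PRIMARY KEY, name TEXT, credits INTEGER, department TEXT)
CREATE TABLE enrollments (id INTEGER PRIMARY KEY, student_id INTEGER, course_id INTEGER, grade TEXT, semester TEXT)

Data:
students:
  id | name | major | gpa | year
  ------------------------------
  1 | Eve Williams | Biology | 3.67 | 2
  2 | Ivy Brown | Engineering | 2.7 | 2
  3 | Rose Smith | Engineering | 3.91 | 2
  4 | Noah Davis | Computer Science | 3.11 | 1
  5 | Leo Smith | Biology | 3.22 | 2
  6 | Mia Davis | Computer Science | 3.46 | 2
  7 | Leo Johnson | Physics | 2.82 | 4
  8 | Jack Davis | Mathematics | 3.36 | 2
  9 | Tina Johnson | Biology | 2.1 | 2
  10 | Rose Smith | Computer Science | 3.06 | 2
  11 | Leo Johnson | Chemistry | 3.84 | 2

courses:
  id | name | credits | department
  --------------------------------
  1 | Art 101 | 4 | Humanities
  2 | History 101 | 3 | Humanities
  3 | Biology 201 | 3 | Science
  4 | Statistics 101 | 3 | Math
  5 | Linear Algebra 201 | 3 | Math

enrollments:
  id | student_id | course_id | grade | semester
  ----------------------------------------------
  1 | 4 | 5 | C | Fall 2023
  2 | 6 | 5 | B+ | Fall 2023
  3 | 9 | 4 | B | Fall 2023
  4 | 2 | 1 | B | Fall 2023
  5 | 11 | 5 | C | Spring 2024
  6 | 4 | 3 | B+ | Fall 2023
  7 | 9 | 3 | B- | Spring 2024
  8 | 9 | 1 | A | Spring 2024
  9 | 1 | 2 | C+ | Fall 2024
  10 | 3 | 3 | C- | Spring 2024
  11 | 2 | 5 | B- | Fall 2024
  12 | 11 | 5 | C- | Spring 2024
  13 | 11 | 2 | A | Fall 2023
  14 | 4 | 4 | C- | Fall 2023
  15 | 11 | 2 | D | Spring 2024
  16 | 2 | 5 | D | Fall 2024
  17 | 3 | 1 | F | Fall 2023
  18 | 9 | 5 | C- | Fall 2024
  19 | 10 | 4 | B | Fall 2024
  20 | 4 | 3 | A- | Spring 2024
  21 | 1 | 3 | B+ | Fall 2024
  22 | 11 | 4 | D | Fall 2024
SELECT name, gpa FROM students WHERE gpa < 3.26

Execution result:
name | gpa
Ivy Brown | 2.70
Noah Davis | 3.11
Leo Smith | 3.22
Leo Johnson | 2.82
Tina Johnson | 2.10
Rose Smith | 3.06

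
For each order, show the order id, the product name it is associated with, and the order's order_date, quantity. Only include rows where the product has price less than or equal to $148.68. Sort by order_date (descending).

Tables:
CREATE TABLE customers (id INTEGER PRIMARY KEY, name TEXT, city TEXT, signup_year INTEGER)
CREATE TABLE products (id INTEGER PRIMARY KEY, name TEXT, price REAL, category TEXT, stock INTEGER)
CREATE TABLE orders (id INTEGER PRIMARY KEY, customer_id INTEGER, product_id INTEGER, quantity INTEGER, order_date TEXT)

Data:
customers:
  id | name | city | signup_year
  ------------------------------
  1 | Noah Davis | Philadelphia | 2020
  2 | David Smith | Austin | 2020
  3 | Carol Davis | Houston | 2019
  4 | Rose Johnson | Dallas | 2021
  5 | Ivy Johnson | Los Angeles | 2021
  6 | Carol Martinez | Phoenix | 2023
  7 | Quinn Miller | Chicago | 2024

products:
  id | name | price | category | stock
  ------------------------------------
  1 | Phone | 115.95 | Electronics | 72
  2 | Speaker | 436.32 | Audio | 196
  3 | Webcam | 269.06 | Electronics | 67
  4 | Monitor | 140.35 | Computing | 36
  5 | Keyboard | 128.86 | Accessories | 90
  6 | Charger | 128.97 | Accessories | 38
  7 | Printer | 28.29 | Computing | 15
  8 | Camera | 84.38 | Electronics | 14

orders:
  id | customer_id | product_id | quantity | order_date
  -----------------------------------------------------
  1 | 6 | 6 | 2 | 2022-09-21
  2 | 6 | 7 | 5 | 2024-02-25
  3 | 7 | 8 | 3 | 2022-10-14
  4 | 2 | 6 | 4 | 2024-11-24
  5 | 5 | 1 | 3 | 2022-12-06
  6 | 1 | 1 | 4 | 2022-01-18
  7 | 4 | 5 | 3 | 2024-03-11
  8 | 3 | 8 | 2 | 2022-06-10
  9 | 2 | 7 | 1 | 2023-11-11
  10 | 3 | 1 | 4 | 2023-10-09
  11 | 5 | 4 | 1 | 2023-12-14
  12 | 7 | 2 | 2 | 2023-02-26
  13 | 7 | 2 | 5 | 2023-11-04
SELECT c.id, p.name AS product, c.order_date, c.quantity FROM orders c JOIN products p ON c.product_id = p.id WHERE p.price <= 148.68 ORDER BY c.order_date DESC

Execution result:
id | product | order_date | quantity
4 | Charger | 2024-11-24 | 4
7 | Keyboard | 2024-03-11 | 3
2 | Printer | 2024-02-25 | 5
11 | Monitor | 2023-12-14 | 1
9 | Printer | 2023-11-11 | 1
10 | Phone | 2023-10-09 | 4
5 | Phone | 2022-12-06 | 3
3 | Camera | 2022-10-14 | 3
1 | Charger | 2022-09-21 | 2
8 | Camera | 2022-06-10 | 2
6 | Phone | 2022-01-18 | 4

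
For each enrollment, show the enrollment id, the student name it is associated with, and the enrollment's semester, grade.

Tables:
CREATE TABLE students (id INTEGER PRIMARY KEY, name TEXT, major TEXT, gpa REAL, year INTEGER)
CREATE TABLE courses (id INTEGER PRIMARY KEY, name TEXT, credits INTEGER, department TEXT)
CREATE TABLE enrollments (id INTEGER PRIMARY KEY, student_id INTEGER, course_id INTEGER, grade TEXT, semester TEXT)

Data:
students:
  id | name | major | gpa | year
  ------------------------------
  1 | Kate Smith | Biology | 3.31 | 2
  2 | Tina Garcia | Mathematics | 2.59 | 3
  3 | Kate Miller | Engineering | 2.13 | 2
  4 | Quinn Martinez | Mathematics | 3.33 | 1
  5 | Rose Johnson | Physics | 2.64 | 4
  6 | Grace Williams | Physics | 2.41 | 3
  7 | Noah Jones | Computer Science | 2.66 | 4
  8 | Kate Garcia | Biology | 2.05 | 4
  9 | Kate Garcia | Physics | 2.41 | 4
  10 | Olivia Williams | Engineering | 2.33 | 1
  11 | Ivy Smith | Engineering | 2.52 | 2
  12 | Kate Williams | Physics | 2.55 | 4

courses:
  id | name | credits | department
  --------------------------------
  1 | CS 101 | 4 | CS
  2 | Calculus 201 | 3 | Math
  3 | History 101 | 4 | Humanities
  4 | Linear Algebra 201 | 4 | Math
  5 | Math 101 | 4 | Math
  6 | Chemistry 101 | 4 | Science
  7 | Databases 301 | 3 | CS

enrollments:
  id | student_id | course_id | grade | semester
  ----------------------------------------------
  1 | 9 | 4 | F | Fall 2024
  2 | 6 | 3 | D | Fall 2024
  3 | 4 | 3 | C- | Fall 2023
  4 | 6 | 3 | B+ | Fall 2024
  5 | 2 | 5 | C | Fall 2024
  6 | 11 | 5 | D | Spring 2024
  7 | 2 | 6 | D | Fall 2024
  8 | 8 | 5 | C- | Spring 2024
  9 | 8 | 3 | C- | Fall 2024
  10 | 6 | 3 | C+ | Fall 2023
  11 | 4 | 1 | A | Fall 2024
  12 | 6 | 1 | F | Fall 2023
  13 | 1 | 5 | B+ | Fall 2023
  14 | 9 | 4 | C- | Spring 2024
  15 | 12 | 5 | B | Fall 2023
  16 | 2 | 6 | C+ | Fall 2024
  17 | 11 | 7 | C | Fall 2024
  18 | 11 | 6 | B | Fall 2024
SELECT c.id, p.name AS student, c.semester, c.grade FROM enrollments c JOIN students p ON c.student_id = p.id

Execution result:
id | student | semester | grade
1 | Kate Garcia | Fall 2024 | F
2 | Grace Williams | Fall 2024 | D
3 | Quinn Martinez | Fall 2023 | C-
4 | Grace Williams | Fall 2024 | B+
5 | Tina Garcia | Fall 2024 | C
6 | Ivy Smith | Spring 2024 | D
7 | Tina Garcia | Fall 2024 | D
8 | Kate Garcia | Spring 2024 | C-
9 | Kate Garcia | Fall 2024 | C-
10 | Grace Williams | Fall 2023 | C+
11 | Quinn Martinez | Fall 2024 | A
12 | Grace Williams | Fall 2023 | F
13 | Kate Smith | Fall 2023 | B+
14 | Kate Garcia | Spring 2024 | C-
15 | Kate Williams | Fall 2023 | B
16 | Tina Garcia | Fall 2024 | C+
17 | Ivy Smith | Fall 2024 | C
18 | Ivy Smith | Fall 2024 | B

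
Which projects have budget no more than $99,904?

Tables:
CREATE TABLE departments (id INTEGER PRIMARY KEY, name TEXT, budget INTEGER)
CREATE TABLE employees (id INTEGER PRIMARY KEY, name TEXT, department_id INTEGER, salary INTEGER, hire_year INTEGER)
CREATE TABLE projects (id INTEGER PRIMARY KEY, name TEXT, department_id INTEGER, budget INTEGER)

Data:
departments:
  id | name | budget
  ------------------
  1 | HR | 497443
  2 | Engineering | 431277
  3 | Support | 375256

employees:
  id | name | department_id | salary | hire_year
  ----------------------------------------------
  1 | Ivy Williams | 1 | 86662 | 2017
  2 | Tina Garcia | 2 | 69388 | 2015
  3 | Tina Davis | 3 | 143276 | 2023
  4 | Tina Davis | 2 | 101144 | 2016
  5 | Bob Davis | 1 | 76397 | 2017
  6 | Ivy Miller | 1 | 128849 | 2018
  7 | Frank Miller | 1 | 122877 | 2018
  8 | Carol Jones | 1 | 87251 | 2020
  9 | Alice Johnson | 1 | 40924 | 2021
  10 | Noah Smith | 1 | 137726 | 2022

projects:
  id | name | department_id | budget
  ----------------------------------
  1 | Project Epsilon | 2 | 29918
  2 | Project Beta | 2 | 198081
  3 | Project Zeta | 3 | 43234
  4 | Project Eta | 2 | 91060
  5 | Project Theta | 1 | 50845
SELECT name, budget FROM projects WHERE budget <= 99904

Execution result:
name | budget
Project Epsilon | 29918
Project Zeta | 43234
Project Eta | 91060
Project Theta | 50845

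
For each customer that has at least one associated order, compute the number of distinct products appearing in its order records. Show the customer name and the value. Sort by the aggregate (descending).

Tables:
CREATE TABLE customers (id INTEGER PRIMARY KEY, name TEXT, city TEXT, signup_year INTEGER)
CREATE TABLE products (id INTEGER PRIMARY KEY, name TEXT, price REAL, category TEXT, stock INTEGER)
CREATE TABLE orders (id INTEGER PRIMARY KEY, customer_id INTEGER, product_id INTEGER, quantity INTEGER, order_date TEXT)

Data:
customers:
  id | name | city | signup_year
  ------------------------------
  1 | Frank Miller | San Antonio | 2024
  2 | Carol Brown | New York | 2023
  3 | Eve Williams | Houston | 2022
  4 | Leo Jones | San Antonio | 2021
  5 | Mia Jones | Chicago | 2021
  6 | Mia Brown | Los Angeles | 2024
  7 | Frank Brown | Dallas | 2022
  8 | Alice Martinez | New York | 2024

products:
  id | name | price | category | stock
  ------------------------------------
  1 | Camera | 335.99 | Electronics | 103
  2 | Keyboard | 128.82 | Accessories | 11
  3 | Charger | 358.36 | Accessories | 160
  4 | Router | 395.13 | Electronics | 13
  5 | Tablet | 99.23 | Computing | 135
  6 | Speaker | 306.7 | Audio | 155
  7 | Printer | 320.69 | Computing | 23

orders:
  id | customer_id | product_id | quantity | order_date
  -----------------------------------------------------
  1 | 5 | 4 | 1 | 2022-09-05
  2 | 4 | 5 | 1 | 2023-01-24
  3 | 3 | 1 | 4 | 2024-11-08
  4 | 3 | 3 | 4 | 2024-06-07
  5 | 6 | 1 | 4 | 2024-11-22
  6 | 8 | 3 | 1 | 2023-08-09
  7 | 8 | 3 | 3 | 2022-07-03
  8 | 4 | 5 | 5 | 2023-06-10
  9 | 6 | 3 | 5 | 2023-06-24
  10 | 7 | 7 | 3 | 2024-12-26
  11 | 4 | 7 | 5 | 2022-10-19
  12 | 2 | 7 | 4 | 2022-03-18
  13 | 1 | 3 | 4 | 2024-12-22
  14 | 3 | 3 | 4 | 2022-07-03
SELECT p.name, COUNT(DISTINCT c.product_id) AS distinct_product_count FROM orders c JOIN customers p ON c.customer_id = p.id GROUP BY p.id, p.name ORDER BY distinct_product_count DESC

Execution result:
name | distinct_product_count
Eve Williams | 2
Leo Jones | 2
Mia Brown | 2
Frank Miller | 1
Carol Brown | 1
Mia Jones | 1
Frank Brown | 1
Alice Martinez | 1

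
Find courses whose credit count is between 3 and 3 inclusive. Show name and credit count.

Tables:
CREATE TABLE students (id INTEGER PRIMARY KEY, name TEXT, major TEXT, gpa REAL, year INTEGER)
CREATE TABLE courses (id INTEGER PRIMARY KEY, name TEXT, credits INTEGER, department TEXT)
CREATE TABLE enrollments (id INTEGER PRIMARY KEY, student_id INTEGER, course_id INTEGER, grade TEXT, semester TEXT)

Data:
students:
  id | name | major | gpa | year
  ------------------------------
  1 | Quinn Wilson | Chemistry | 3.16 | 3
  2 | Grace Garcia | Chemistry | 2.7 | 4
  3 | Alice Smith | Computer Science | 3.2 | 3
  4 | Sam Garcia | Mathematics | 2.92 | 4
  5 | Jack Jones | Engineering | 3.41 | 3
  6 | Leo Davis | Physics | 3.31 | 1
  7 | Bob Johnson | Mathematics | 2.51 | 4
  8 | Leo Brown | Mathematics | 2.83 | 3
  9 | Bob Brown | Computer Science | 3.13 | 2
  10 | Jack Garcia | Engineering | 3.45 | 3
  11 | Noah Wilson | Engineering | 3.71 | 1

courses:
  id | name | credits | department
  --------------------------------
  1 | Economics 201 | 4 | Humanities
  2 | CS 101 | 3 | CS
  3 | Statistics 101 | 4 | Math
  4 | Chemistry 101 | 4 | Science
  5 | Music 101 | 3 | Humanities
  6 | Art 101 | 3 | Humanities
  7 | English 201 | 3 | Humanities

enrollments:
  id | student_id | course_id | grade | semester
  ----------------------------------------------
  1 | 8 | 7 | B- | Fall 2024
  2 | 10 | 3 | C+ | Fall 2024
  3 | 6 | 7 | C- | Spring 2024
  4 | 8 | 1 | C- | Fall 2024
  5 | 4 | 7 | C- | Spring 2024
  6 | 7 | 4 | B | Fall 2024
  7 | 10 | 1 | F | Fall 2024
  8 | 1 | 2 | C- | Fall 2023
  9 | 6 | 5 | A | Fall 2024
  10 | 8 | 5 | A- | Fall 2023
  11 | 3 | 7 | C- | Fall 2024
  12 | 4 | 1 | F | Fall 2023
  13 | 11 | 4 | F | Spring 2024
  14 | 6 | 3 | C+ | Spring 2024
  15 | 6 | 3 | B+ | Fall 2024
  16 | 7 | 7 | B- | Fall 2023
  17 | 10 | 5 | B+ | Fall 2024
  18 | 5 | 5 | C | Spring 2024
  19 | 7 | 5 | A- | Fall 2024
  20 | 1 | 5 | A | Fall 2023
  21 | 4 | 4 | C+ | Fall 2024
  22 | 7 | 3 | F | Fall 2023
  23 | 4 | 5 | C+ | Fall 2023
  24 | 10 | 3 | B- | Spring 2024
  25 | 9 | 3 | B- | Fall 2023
SELECT name, credits FROM courses WHERE credits BETWEEN 3 AND 3

Execution result:
name | credits
CS 101 | 3
Music 101 | 3
Art 101 | 3
English 201 | 3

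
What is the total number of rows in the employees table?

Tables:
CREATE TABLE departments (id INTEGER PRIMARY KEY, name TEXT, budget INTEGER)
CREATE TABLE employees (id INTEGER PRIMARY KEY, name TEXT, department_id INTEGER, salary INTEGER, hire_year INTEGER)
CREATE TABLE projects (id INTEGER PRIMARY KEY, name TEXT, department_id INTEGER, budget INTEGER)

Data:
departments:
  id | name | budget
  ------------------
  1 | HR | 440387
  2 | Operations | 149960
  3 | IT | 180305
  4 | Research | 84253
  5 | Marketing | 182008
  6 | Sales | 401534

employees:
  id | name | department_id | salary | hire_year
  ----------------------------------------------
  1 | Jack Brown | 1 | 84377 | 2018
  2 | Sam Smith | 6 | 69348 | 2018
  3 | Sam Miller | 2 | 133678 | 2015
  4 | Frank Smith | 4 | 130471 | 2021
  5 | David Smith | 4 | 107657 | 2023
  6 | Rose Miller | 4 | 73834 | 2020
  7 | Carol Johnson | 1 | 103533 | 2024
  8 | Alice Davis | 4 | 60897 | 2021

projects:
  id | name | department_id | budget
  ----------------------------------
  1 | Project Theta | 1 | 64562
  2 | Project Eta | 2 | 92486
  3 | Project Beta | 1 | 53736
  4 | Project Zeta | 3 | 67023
SELECT COUNT(*) FROM employees

Execution result:
8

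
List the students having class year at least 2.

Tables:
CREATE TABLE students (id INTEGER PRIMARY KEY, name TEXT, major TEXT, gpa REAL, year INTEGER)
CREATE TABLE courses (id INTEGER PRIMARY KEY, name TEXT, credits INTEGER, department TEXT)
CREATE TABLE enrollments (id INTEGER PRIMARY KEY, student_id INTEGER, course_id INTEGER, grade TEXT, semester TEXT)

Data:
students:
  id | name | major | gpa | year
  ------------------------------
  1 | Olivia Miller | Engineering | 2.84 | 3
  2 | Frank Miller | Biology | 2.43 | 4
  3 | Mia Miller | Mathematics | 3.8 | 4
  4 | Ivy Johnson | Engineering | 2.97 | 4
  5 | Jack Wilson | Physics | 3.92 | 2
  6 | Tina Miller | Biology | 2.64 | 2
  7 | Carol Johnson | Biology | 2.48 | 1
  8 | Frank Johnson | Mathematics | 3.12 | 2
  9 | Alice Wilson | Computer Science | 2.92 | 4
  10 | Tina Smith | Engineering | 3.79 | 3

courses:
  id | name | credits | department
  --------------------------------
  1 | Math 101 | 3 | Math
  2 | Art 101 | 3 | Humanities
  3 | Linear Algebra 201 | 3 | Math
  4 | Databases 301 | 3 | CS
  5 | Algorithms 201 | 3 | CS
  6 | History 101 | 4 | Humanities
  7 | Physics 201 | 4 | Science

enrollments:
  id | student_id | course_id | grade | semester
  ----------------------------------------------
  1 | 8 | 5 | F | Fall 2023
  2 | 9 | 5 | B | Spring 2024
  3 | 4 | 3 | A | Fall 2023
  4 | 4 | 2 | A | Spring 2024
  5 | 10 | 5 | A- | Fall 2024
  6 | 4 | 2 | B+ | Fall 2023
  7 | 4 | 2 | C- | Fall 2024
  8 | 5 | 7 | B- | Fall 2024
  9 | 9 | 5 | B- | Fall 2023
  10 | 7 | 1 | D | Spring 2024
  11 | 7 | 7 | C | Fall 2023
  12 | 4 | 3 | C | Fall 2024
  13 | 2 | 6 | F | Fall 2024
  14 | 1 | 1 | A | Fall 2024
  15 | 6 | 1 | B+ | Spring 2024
SELECT name, year FROM students WHERE year >= 2

Execution result:
name | year
Olivia Miller | 3
Frank Miller | 4
Mia Miller | 4
Ivy Johnson | 4
Jack Wilson | 2
Tina Miller | 2
Frank Johnson | 2
Alice Wilson | 4
Tina Smith | 3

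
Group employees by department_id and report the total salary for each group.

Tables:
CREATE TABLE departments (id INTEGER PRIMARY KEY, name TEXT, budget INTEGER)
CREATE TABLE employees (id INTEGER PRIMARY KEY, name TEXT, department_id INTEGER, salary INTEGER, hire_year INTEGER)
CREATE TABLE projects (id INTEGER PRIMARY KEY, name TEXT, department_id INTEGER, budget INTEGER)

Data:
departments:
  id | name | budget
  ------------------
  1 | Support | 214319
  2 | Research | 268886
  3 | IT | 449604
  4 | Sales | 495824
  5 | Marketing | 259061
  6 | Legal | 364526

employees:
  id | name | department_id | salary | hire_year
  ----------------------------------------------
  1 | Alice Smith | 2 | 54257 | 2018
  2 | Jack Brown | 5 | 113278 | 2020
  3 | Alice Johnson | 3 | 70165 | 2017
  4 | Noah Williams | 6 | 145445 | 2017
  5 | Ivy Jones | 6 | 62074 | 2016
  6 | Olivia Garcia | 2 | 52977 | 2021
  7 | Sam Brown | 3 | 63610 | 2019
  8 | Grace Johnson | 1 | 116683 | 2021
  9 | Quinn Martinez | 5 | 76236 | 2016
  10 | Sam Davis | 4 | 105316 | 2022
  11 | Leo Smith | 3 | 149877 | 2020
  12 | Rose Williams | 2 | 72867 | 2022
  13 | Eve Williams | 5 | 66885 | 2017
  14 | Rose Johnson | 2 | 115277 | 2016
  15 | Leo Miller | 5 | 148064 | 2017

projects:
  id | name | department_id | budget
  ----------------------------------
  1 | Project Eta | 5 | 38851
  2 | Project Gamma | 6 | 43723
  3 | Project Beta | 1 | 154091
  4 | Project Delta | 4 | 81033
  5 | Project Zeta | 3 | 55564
SELECT department_id, SUM(salary) AS sum_salary FROM employees GROUP BY department_id

Execution result:
department_id | sum_salary
1 | 116683
2 | 295378
3 | 283652
4 | 105316
5 | 404463
6 | 207519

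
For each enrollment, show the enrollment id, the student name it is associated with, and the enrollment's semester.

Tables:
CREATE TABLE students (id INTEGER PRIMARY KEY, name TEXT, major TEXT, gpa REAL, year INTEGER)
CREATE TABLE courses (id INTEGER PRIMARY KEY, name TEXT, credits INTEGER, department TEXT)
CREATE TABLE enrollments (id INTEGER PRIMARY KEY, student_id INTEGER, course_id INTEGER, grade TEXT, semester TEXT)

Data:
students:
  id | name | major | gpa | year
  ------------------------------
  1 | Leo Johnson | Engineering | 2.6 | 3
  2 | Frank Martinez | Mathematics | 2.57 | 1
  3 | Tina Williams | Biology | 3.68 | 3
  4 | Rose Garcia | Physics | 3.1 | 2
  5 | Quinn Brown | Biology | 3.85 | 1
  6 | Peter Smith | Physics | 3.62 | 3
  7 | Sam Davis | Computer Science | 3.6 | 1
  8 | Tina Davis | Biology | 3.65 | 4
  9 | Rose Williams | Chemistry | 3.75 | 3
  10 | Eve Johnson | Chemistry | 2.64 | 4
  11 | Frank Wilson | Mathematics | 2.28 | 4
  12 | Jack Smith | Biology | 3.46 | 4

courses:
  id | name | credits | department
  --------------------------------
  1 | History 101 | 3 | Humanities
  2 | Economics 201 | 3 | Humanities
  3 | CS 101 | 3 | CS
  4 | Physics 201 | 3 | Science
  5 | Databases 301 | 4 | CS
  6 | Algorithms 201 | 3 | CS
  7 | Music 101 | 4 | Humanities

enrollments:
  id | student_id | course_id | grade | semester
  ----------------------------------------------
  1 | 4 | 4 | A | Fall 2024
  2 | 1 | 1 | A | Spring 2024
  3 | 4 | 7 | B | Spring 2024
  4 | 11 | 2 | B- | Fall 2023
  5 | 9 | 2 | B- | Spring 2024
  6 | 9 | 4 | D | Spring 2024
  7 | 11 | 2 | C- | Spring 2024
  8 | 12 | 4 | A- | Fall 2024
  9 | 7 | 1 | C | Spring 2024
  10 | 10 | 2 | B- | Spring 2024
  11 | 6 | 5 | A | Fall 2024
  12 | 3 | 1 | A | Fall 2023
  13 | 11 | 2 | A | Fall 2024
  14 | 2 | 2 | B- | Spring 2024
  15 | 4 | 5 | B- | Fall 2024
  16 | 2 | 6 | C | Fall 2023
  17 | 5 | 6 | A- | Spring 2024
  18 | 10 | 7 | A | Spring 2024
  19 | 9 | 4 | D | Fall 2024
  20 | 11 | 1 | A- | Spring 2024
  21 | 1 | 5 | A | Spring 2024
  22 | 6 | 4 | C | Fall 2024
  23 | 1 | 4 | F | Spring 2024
SELECT c.id, p.name AS student, c.semester FROM enrollments c JOIN students p ON c.student_id = p.id

Execution result:
id | student | semester
1 | Rose Garcia | Fall 2024
2 | Leo Johnson | Spring 2024
3 | Rose Garcia | Spring 2024
4 | Frank Wilson | Fall 2023
5 | Rose Williams | Spring 2024
6 | Rose Williams | Spring 2024
7 | Frank Wilson | Spring 2024
8 | Jack Smith | Fall 2024
9 | Sam Davis | Spring 2024
10 | Eve Johnson | Spring 2024
11 | Peter Smith | Fall 2024
12 | Tina Williams | Fall 2023
13 | Frank Wilson | Fall 2024
14 | Frank Martinez | Spring 2024
15 | Rose Garcia | Fall 2024
16 | Frank Martinez | Fall 2023
17 | Quinn Brown | Spring 2024
18 | Eve Johnson | Spring 2024
19 | Rose Williams | Fall 2024
20 | Frank Wilson | Spring 2024
21 | Leo Johnson | Spring 2024
22 | Peter Smith | Fall 2024
23 | Leo Johnson | Spring 2024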